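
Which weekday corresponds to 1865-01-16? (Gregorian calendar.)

Doomsday rule: the anchor day for the 1800s is Friday. For year 65: 65÷12 = 5 r 5, and 5÷4 = 1, so 5+5+1 = 11.
Friday + 11 ≡ Tuesday — that's 1865's doomsday.
In January the doomsday date is Jan 3 (1865 is not a leap year).
Jan 16 is 13 days after Jan 3; 13 mod 7 = 6, so Tuesday + 6 = Monday.

Monday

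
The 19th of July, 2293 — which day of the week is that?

Doomsday rule: the anchor day for the 2200s is Friday. For year 93: 93÷12 = 7 r 9, and 9÷4 = 2, so 7+9+2 = 18.
Friday + 18 ≡ Tuesday — that's 2293's doomsday.
In July the doomsday date is Jul 11.
Jul 19 is 8 days after Jul 11; 8 mod 7 = 1, so Tuesday + 1 = Wednesday.

Wednesday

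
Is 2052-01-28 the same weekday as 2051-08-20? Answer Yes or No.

Yes

From Aug 20, 2051 to Jan 28, 2052 is 161 days.
161 mod 7 = 0, so they are the same weekday.
(Aug 20, 2051 is a Sunday; Jan 28, 2052 is a Sunday.)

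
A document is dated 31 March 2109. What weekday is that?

January 1, 2109 is a Tuesday.
Jan 1, 2109 → Feb 1, 2109: 31 days (January has 31).
Feb 1, 2109 → Mar 1, 2109: 28 days (February has 28).
Mar 1, 2109 → Mar 31, 2109: 30 days.
Total: 89 days.
89 mod 7 = 5, so Tuesday + 5 = Sunday.

Sunday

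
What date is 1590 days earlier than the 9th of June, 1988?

February 1, 1984

−366 (one year; includes Feb 29, 1988) → Jun 9, 1987 (1224 left).
−365 (one year) → Jun 9, 1986 (859 left).
−365 (one year) → Jun 9, 1985 (494 left).
−365 (one year) → Jun 9, 1984 (129 left).
−9 → May 31, 1984 (end of May, 31 days; 120 left).
−31 → Apr 30, 1984 (end of Apr, 30 days; 89 left).
−30 → Mar 31, 1984 (end of Mar, 31 days; 59 left).
−31 → Feb 29, 1984 (end of Feb, 29 days; 28 left).
−28 → Feb 1, 1984.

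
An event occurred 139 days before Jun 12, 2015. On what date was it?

January 24, 2015

−12 → May 31, 2015 (end of May, 31 days; 127 left).
−31 → Apr 30, 2015 (end of Apr, 30 days; 96 left).
−30 → Mar 31, 2015 (end of Mar, 31 days; 66 left).
−31 → Feb 28, 2015 (end of Feb, 28 days; 35 left).
−28 → Jan 31, 2015 (end of Jan, 31 days; 7 left).
−7 → Jan 24, 2015.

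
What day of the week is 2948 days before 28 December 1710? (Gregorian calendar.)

First find the weekday of Dec 28, 1710. Doomsday rule: the anchor day for the 1700s is Sunday. For year 10: 10÷12 = 0 r 10, and 10÷4 = 2, so 0+10+2 = 12.
Sunday + 12 ≡ Friday — that's 1710's doomsday.
In December the doomsday date is Dec 12.
Dec 28 is 16 days after Dec 12; 16 mod 7 = 2, so Friday + 2 = Sunday.
2948 mod 7 = 1, so 2948 days before a Sunday is Sunday − 1 = Saturday.

Saturday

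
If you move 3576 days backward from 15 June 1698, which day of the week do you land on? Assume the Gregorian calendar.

Monday

First find the weekday of Jun 15, 1698. Doomsday rule: the anchor day for the 1600s is Tuesday. For year 98: 98÷12 = 8 r 2, and 2÷4 = 0, so 8+2+0 = 10.
Tuesday + 10 ≡ Friday — that's 1698's doomsday.
In June the doomsday date is Jun 6.
Jun 15 is 9 days after Jun 6; 9 mod 7 = 2, so Friday + 2 = Sunday.
3576 mod 7 = 6, so 3576 days before a Sunday is Sunday − 6 = Monday.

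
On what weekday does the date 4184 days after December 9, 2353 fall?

Dec 9, 2353 is a Wednesday.
4184 mod 7 = 5, so 4184 days after a Wednesday is Wednesday + 5 = Monday.

Monday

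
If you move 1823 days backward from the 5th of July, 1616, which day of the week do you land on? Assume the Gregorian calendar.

Jul 5, 1616 is a Tuesday.
1823 mod 7 = 3, so 1823 days before a Tuesday is Tuesday − 3 = Saturday.

Saturday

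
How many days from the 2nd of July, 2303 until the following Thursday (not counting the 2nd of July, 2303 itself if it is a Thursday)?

Jul 2, 2303 is a Thursday.
From Thursday to the next Thursday is 7 days.

7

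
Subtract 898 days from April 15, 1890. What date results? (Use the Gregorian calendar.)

October 30, 1887

−365 (one year) → Apr 15, 1889 (533 left).
−365 (one year) → Apr 15, 1888 (168 left).
−15 → Mar 31, 1888 (end of Mar, 31 days; 153 left).
−31 → Feb 29, 1888 (end of Feb, 29 days; 122 left).
−29 → Jan 31, 1888 (end of Jan, 31 days; 93 left).
−31 → Dec 31, 1887 (end of Dec, 31 days; 62 left).
−31 → Nov 30, 1887 (end of Nov, 30 days; 31 left).
−30 → Oct 31, 1887 (end of Oct, 31 days; 1 left).
−1 → Oct 30, 1887.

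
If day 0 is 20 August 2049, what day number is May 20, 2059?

Aug 20, 2049 → Aug 20, 2050: 365 days.
Aug 20, 2050 → Aug 20, 2051: 365 days.
Aug 20, 2051 → Aug 20, 2052: 366 days (Feb 29, 2052 is in that span).
Aug 20, 2052 → Aug 20, 2053: 365 days.
Aug 20, 2053 → Aug 20, 2054: 365 days.
Aug 20, 2054 → Aug 20, 2055: 365 days.
Aug 20, 2055 → Aug 20, 2056: 366 days (Feb 29, 2056 is in that span).
Aug 20, 2056 → Aug 20, 2057: 365 days.
Aug 20, 2057 → Aug 20, 2058: 365 days.
Aug 20, 2058 → Sep 20, 2058: 31 days (August has 31).
Sep 20, 2058 → Oct 20, 2058: 30 days (September has 30).
Oct 20, 2058 → Nov 20, 2058: 31 days (October has 31).
Nov 20, 2058 → Dec 20, 2058: 30 days (November has 30).
Dec 20, 2058 → Jan 20, 2059: 31 days (December has 31).
Jan 20, 2059 → Feb 20, 2059: 31 days (January has 31).
Feb 20, 2059 → Mar 20, 2059: 28 days (February has 28).
Mar 20, 2059 → Apr 20, 2059: 31 days (March has 31).
Apr 20, 2059 → May 20, 2059: 30 days.
Total: 3560 days.

3560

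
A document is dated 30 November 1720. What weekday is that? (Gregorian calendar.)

Saturday

Doomsday rule: the anchor day for the 1700s is Sunday. For year 20: 20÷12 = 1 r 8, and 8÷4 = 2, so 1+8+2 = 11.
Sunday + 11 ≡ Thursday — that's 1720's doomsday.
In November the doomsday date is Nov 7.
Nov 30 is 23 days after Nov 7; 23 mod 7 = 2, so Thursday + 2 = Saturday.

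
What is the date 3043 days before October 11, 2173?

June 12, 2165

−365 (one year) → Oct 11, 2172 (2678 left).
−366 (one year; includes Feb 29, 2172) → Oct 11, 2171 (2312 left).
−365 (one year) → Oct 11, 2170 (1947 left).
−365 (one year) → Oct 11, 2169 (1582 left).
−365 (one year) → Oct 11, 2168 (1217 left).
−366 (one year; includes Feb 29, 2168) → Oct 11, 2167 (851 left).
−365 (one year) → Oct 11, 2166 (486 left).
−365 (one year) → Oct 11, 2165 (121 left).
−11 → Sep 30, 2165 (end of Sep, 30 days; 110 left).
−30 → Aug 31, 2165 (end of Aug, 31 days; 80 left).
−31 → Jul 31, 2165 (end of Jul, 31 days; 49 left).
−31 → Jun 30, 2165 (end of Jun, 30 days; 18 left).
−18 → Jun 12, 2165.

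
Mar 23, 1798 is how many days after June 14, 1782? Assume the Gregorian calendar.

5761

Jun 14, 1782 → Jun 14, 1783: 365 days.
Jun 14, 1783 → Jun 14, 1784: 366 days (Feb 29, 1784 is in that span).
Jun 14, 1784 → Jun 14, 1785: 365 days.
Jun 14, 1785 → Jun 14, 1786: 365 days.
Jun 14, 1786 → Jun 14, 1787: 365 days.
Jun 14, 1787 → Jun 14, 1788: 366 days (Feb 29, 1788 is in that span).
Jun 14, 1788 → Jun 14, 1789: 365 days.
Jun 14, 1789 → Jun 14, 1790: 365 days.
Jun 14, 1790 → Jun 14, 1791: 365 days.
Jun 14, 1791 → Jun 14, 1792: 366 days (Feb 29, 1792 is in that span).
Jun 14, 1792 → Jun 14, 1793: 365 days.
Jun 14, 1793 → Jun 14, 1794: 365 days.
Jun 14, 1794 → Jun 14, 1795: 365 days.
Jun 14, 1795 → Jun 14, 1796: 366 days (Feb 29, 1796 is in that span).
Jun 14, 1796 → Jun 14, 1797: 365 days.
Jun 14, 1797 → Jul 14, 1797: 30 days (June has 30).
Jul 14, 1797 → Aug 14, 1797: 31 days (July has 31).
Aug 14, 1797 → Sep 14, 1797: 31 days (August has 31).
Sep 14, 1797 → Oct 14, 1797: 30 days (September has 30).
Oct 14, 1797 → Nov 14, 1797: 31 days (October has 31).
Nov 14, 1797 → Dec 14, 1797: 30 days (November has 30).
Dec 14, 1797 → Jan 14, 1798: 31 days (December has 31).
Jan 14, 1798 → Feb 14, 1798: 31 days (January has 31).
Feb 14, 1798 → Mar 14, 1798: 28 days (February has 28).
Mar 14, 1798 → Mar 23, 1798: 9 days.
Total: 5761 days.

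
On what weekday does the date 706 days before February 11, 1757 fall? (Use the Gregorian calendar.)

Saturday

Feb 11, 1757 is a Friday.
706 mod 7 = 6, so 706 days before a Friday is Friday − 6 = Saturday.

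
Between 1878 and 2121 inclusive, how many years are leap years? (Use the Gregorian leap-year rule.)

Multiples of 4 in [1878,2121]: 61.
Of those, multiples of 100: 3 (not leap unless ÷400).
Multiples of 400: 1.
Leap years = 61 − 3 + 1 = 59.

59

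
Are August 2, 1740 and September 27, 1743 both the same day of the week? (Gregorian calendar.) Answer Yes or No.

From Aug 2, 1740 to Sep 27, 1743 is 1151 days.
1151 mod 7 = 3, so they are different weekdays.
(Aug 2, 1740 is a Tuesday; Sep 27, 1743 is a Friday.)

No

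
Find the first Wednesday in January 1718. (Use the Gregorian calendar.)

January 1, 1718 is a Saturday.
The first Wednesday is therefore January 5 (4 days later).

January 5, 1718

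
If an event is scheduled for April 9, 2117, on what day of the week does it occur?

Friday

Doomsday rule: the anchor day for the 2100s is Sunday. For year 17: 17÷12 = 1 r 5, and 5÷4 = 1, so 1+5+1 = 7.
Sunday + 7 ≡ Sunday — that's 2117's doomsday.
In April the doomsday date is Apr 4.
Apr 9 is 5 days after Apr 4; 5 mod 7 = 5, so Sunday + 5 = Friday.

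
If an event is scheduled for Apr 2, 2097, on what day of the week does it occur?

Tuesday

Doomsday rule: the anchor day for the 2000s is Tuesday. For year 97: 97÷12 = 8 r 1, and 1÷4 = 0, so 8+1+0 = 9.
Tuesday + 9 ≡ Thursday — that's 2097's doomsday.
In April the doomsday date is Apr 4.
Apr 2 is 2 days before Apr 4; 2 mod 7 = 2, so Thursday − 2 = Tuesday.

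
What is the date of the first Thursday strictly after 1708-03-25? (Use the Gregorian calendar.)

Mar 25, 1708 is a Sunday.
From Sunday to the next Thursday is 4 days.
Mar 25, 1708 + 4 = Mar 29, 1708.

March 29, 1708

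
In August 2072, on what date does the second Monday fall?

August 1, 2072 is a Monday.
The first Monday is therefore August 1 (same day).
The second Monday is 1 + 1×7 = August 8.

August 8, 2072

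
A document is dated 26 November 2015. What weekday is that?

January 1, 2015 is a Thursday.
Jan 1, 2015 → Feb 1, 2015: 31 days (January has 31).
Feb 1, 2015 → Mar 1, 2015: 28 days (February has 28).
Mar 1, 2015 → Apr 1, 2015: 31 days (March has 31).
Apr 1, 2015 → May 1, 2015: 30 days (April has 30).
May 1, 2015 → Jun 1, 2015: 31 days (May has 31).
Jun 1, 2015 → Jul 1, 2015: 30 days (June has 30).
Jul 1, 2015 → Aug 1, 2015: 31 days (July has 31).
Aug 1, 2015 → Sep 1, 2015: 31 days (August has 31).
Sep 1, 2015 → Oct 1, 2015: 30 days (September has 30).
Oct 1, 2015 → Nov 1, 2015: 31 days (October has 31).
Nov 1, 2015 → Nov 26, 2015: 25 days.
Total: 329 days.
329 mod 7 = 0, so Thursday + 0 = Thursday.

Thursday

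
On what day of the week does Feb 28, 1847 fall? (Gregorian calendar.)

Sunday

January 1, 1847 is a Friday.
Jan 1, 1847 → Feb 1, 1847: 31 days (January has 31).
Feb 1, 1847 → Feb 28, 1847: 27 days.
Total: 58 days.
58 mod 7 = 2, so Friday + 2 = Sunday.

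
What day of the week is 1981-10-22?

Doomsday rule: the anchor day for the 1900s is Wednesday. For year 81: 81÷12 = 6 r 9, and 9÷4 = 2, so 6+9+2 = 17.
Wednesday + 17 ≡ Saturday — that's 1981's doomsday.
In October the doomsday date is Oct 10.
Oct 22 is 12 days after Oct 10; 12 mod 7 = 5, so Saturday + 5 = Thursday.

Thursday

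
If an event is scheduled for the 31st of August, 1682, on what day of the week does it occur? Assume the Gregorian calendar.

Monday

Doomsday rule: the anchor day for the 1600s is Tuesday. For year 82: 82÷12 = 6 r 10, and 10÷4 = 2, so 6+10+2 = 18.
Tuesday + 18 ≡ Saturday — that's 1682's doomsday.
In August the doomsday date is Aug 8.
Aug 31 is 23 days after Aug 8; 23 mod 7 = 2, so Saturday + 2 = Monday.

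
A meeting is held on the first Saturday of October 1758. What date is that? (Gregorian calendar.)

October 7, 1758

October 1, 1758 is a Sunday.
The first Saturday is therefore October 7 (6 days later).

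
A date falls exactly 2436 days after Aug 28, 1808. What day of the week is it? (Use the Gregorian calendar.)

Sunday

First find the weekday of Aug 28, 1808. Doomsday rule: the anchor day for the 1800s is Friday. For year 08: 8÷12 = 0 r 8, and 8÷4 = 2, so 0+8+2 = 10.
Friday + 10 ≡ Monday — that's 1808's doomsday.
In August the doomsday date is Aug 8.
Aug 28 is 20 days after Aug 8; 20 mod 7 = 6, so Monday + 6 = Sunday.
2436 mod 7 = 0, so 2436 days after a Sunday is Sunday + 0 = Sunday.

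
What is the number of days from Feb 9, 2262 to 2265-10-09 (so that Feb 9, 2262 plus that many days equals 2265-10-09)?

1338

Feb 9, 2262 → Feb 9, 2263: 365 days.
Feb 9, 2263 → Feb 9, 2264: 365 days.
Feb 9, 2264 → Feb 9, 2265: 366 days (Feb 29, 2264 is in that span).
Feb 9, 2265 → Mar 9, 2265: 28 days (February has 28).
Mar 9, 2265 → Apr 9, 2265: 31 days (March has 31).
Apr 9, 2265 → May 9, 2265: 30 days (April has 30).
May 9, 2265 → Jun 9, 2265: 31 days (May has 31).
Jun 9, 2265 → Jul 9, 2265: 30 days (June has 30).
Jul 9, 2265 → Aug 9, 2265: 31 days (July has 31).
Aug 9, 2265 → Sep 9, 2265: 31 days (August has 31).
Sep 9, 2265 → Oct 9, 2265: 30 days.
Total: 1338 days.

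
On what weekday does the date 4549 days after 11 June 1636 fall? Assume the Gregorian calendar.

First find the weekday of Jun 11, 1636. Doomsday rule: the anchor day for the 1600s is Tuesday. For year 36: 36÷12 = 3 r 0, and 0÷4 = 0, so 3+0+0 = 3.
Tuesday + 3 ≡ Friday — that's 1636's doomsday.
In June the doomsday date is Jun 6.
Jun 11 is 5 days after Jun 6; 5 mod 7 = 5, so Friday + 5 = Wednesday.
4549 mod 7 = 6, so 4549 days after a Wednesday is Wednesday + 6 = Tuesday.

Tuesday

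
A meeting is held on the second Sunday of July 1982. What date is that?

July 11, 1982

July 1, 1982 is a Thursday.
The first Sunday is therefore July 4 (3 days later).
The second Sunday is 4 + 1×7 = July 11.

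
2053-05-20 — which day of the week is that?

January 1, 2053 is a Wednesday.
Jan 1, 2053 → Feb 1, 2053: 31 days (January has 31).
Feb 1, 2053 → Mar 1, 2053: 28 days (February has 28).
Mar 1, 2053 → Apr 1, 2053: 31 days (March has 31).
Apr 1, 2053 → May 1, 2053: 30 days (April has 30).
May 1, 2053 → May 20, 2053: 19 days.
Total: 139 days.
139 mod 7 = 6, so Wednesday + 6 = Tuesday.

Tuesday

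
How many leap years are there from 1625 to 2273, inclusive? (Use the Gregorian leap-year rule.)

Multiples of 4 in [1625,2273]: 162.
Of those, multiples of 100: 6 (not leap unless ÷400).
Multiples of 400: 1.
Leap years = 162 − 6 + 1 = 157.

157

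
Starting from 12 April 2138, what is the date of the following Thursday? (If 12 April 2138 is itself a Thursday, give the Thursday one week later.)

Apr 12, 2138 is a Saturday.
From Saturday to the next Thursday is 5 days.
Apr 12, 2138 + 5 = Apr 17, 2138.

April 17, 2138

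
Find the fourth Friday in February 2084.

February 1, 2084 is a Tuesday.
The first Friday is therefore February 4 (3 days later).
The fourth Friday is 4 + 3×7 = February 25.

February 25, 2084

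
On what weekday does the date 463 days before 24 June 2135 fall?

Thursday

First find the weekday of Jun 24, 2135. Doomsday rule: the anchor day for the 2100s is Sunday. For year 35: 35÷12 = 2 r 11, and 11÷4 = 2, so 2+11+2 = 15.
Sunday + 15 ≡ Monday — that's 2135's doomsday.
In June the doomsday date is Jun 6.
Jun 24 is 18 days after Jun 6; 18 mod 7 = 4, so Monday + 4 = Friday.
463 mod 7 = 1, so 463 days before a Friday is Friday − 1 = Thursday.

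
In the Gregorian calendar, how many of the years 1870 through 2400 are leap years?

Multiples of 4 in [1870,2400]: 133.
Of those, multiples of 100: 6 (not leap unless ÷400).
Multiples of 400: 2.
Leap years = 133 − 6 + 2 = 129.

129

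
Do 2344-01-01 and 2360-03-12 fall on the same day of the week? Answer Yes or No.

Yes

From Jan 1, 2344 to Mar 12, 2360 is 5915 days.
5915 mod 7 = 0, so they are the same weekday.
(Jan 1, 2344 is a Saturday; Mar 12, 2360 is a Saturday.)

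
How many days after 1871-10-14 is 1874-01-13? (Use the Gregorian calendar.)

Oct 14, 1871 → Oct 14, 1872: 366 days (Feb 29, 1872 is in that span).
Oct 14, 1872 → Oct 14, 1873: 365 days.
Oct 14, 1873 → Nov 14, 1873: 31 days (October has 31).
Nov 14, 1873 → Dec 14, 1873: 30 days (November has 30).
Dec 14, 1873 → Jan 13, 1874: 30 days.
Total: 822 days.

822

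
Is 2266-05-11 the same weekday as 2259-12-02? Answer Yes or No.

Yes

From Dec 2, 2259 to May 11, 2266 is 2352 days.
2352 mod 7 = 0, so they are the same weekday.
(Dec 2, 2259 is a Friday; May 11, 2266 is a Friday.)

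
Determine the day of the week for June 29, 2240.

Monday

Doomsday rule: the anchor day for the 2200s is Friday. For year 40: 40÷12 = 3 r 4, and 4÷4 = 1, so 3+4+1 = 8.
Friday + 8 ≡ Saturday — that's 2240's doomsday.
In June the doomsday date is Jun 6.
Jun 29 is 23 days after Jun 6; 23 mod 7 = 2, so Saturday + 2 = Monday.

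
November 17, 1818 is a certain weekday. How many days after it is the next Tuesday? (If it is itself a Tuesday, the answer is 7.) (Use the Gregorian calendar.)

7

Nov 17, 1818 is a Tuesday.
From Tuesday to the next Tuesday is 7 days.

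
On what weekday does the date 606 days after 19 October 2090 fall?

First find the weekday of Oct 19, 2090. Doomsday rule: the anchor day for the 2000s is Tuesday. For year 90: 90÷12 = 7 r 6, and 6÷4 = 1, so 7+6+1 = 14.
Tuesday + 14 ≡ Tuesday — that's 2090's doomsday.
In October the doomsday date is Oct 10.
Oct 19 is 9 days after Oct 10; 9 mod 7 = 2, so Tuesday + 2 = Thursday.
606 mod 7 = 4, so 606 days after a Thursday is Thursday + 4 = Monday.

Monday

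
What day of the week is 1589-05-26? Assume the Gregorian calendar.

Friday

Doomsday rule: the anchor day for the 1500s is Wednesday. For year 89: 89÷12 = 7 r 5, and 5÷4 = 1, so 7+5+1 = 13.
Wednesday + 13 ≡ Tuesday — that's 1589's doomsday.
In May the doomsday date is May 9.
May 26 is 17 days after May 9; 17 mod 7 = 3, so Tuesday + 3 = Friday.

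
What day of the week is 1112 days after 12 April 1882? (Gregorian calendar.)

Apr 12, 1882 is a Wednesday.
1112 mod 7 = 6, so 1112 days after a Wednesday is Wednesday + 6 = Tuesday.

Tuesday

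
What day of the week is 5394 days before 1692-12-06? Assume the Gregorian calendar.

Tuesday

First find the weekday of Dec 6, 1692. Doomsday rule: the anchor day for the 1600s is Tuesday. For year 92: 92÷12 = 7 r 8, and 8÷4 = 2, so 7+8+2 = 17.
Tuesday + 17 ≡ Friday — that's 1692's doomsday.
In December the doomsday date is Dec 12.
Dec 6 is 6 days before Dec 12; 6 mod 7 = 6, so Friday − 6 = Saturday.
5394 mod 7 = 4, so 5394 days before a Saturday is Saturday − 4 = Tuesday.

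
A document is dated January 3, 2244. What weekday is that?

Doomsday rule: the anchor day for the 2200s is Friday. For year 44: 44÷12 = 3 r 8, and 8÷4 = 2, so 3+8+2 = 13.
Friday + 13 ≡ Thursday — that's 2244's doomsday.
In January the doomsday date is Jan 4 (2244 is a leap year (divisible by 4)).
Jan 3 is 1 day before Jan 4; 1 mod 7 = 1, so Thursday − 1 = Wednesday.

Wednesday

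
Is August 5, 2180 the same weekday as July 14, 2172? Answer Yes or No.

From Jul 14, 2172 to Aug 5, 2180 is 2944 days.
2944 mod 7 = 4, so they are different weekdays.
(Jul 14, 2172 is a Tuesday; Aug 5, 2180 is a Saturday.)

No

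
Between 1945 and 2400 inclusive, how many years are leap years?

Multiples of 4 in [1945,2400]: 114.
Of those, multiples of 100: 5 (not leap unless ÷400).
Multiples of 400: 2.
Leap years = 114 − 5 + 2 = 111.

111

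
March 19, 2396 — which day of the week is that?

Doomsday rule: the anchor day for the 2300s is Wednesday. For year 96: 96÷12 = 8 r 0, and 0÷4 = 0, so 8+0+0 = 8.
Wednesday + 8 ≡ Thursday — that's 2396's doomsday.
In March the doomsday date is Mar 14.
Mar 19 is 5 days after Mar 14; 5 mod 7 = 5, so Thursday + 5 = Tuesday.

Tuesday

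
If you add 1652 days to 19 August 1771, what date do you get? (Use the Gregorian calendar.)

+366 (one year; includes Feb 29, 1772) → Aug 19, 1772 (1286 left).
+365 (one year) → Aug 19, 1773 (921 left).
+365 (one year) → Aug 19, 1774 (556 left).
+365 (one year) → Aug 19, 1775 (191 left).
Aug has 31 days: +13 → Sep 1, 1775 (178 left).
Sep has 30 days: +30 → Oct 1, 1775 (148 left).
Oct has 31 days: +31 → Nov 1, 1775 (117 left).
Nov has 30 days: +30 → Dec 1, 1775 (87 left).
Dec has 31 days: +31 → Jan 1, 1776 (56 left).
Jan has 31 days: +31 → Feb 1, 1776 (25 left).
+25 → Feb 26, 1776.

February 26, 1776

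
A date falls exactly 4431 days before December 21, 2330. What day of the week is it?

Dec 21, 2330 is a Sunday.
4431 mod 7 = 0, so 4431 days before a Sunday is Sunday − 0 = Sunday.

Sunday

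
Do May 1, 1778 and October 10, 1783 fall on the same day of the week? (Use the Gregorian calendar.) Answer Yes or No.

From May 1, 1778 to Oct 10, 1783 is 1988 days.
1988 mod 7 = 0, so they are the same weekday.
(May 1, 1778 is a Friday; Oct 10, 1783 is a Friday.)

Yes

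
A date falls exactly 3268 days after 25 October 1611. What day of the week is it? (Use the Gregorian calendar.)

Monday

Oct 25, 1611 is a Tuesday.
3268 mod 7 = 6, so 3268 days after a Tuesday is Tuesday + 6 = Monday.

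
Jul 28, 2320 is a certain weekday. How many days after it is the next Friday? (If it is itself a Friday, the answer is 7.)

Jul 28, 2320 is a Wednesday.
From Wednesday to the next Friday is 2 days.

2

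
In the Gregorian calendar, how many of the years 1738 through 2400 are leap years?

Multiples of 4 in [1738,2400]: 166.
Of those, multiples of 100: 7 (not leap unless ÷400).
Multiples of 400: 2.
Leap years = 166 − 7 + 2 = 161.

161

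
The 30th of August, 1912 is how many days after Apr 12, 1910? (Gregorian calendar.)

871

Apr 12, 1910 → Apr 12, 1911: 365 days.
Apr 12, 1911 → Apr 12, 1912: 366 days (Feb 29, 1912 is in that span).
Apr 12, 1912 → May 12, 1912: 30 days (April has 30).
May 12, 1912 → Jun 12, 1912: 31 days (May has 31).
Jun 12, 1912 → Jul 12, 1912: 30 days (June has 30).
Jul 12, 1912 → Aug 12, 1912: 31 days (July has 31).
Aug 12, 1912 → Aug 30, 1912: 18 days.
Total: 871 days.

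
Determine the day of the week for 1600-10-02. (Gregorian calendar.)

Monday

Doomsday rule: the anchor day for the 1600s is Tuesday. For year 00: 0÷12 = 0 r 0, and 0÷4 = 0, so 0+0+0 = 0.
Tuesday + 0 ≡ Tuesday — that's 1600's doomsday.
In October the doomsday date is Oct 10.
Oct 2 is 8 days before Oct 10; 8 mod 7 = 1, so Tuesday − 1 = Monday.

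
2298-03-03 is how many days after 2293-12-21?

Dec 21, 2293 → Dec 21, 2294: 365 days.
Dec 21, 2294 → Dec 21, 2295: 365 days.
Dec 21, 2295 → Dec 21, 2296: 366 days (Feb 29, 2296 is in that span).
Dec 21, 2296 → Dec 21, 2297: 365 days.
Dec 21, 2297 → Jan 21, 2298: 31 days (December has 31).
Jan 21, 2298 → Feb 21, 2298: 31 days (January has 31).
Feb 21, 2298 → Mar 3, 2298: 10 days.
Total: 1533 days.

1533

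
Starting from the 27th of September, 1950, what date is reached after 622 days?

June 10, 1952

+365 (one year) → Sep 27, 1951 (257 left).
Sep has 30 days: +4 → Oct 1, 1951 (253 left).
Oct has 31 days: +31 → Nov 1, 1951 (222 left).
Nov has 30 days: +30 → Dec 1, 1951 (192 left).
Dec has 31 days: +31 → Jan 1, 1952 (161 left).
Jan has 31 days: +31 → Feb 1, 1952 (130 left).
Feb has 29 days: +29 → Mar 1, 1952 (101 left).
Mar has 31 days: +31 → Apr 1, 1952 (70 left).
Apr has 30 days: +30 → May 1, 1952 (40 left).
May has 31 days: +31 → Jun 1, 1952 (9 left).
+9 → Jun 10, 1952.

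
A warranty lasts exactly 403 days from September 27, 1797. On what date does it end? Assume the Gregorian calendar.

+365 (one year) → Sep 27, 1798 (38 left).
Sep has 30 days: +4 → Oct 1, 1798 (34 left).
Oct has 31 days: +31 → Nov 1, 1798 (3 left).
+3 → Nov 4, 1798.

November 4, 1798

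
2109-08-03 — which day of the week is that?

January 1, 2109 is a Tuesday.
Jan 1, 2109 → Feb 1, 2109: 31 days (January has 31).
Feb 1, 2109 → Mar 1, 2109: 28 days (February has 28).
Mar 1, 2109 → Apr 1, 2109: 31 days (March has 31).
Apr 1, 2109 → May 1, 2109: 30 days (April has 30).
May 1, 2109 → Jun 1, 2109: 31 days (May has 31).
Jun 1, 2109 → Jul 1, 2109: 30 days (June has 30).
Jul 1, 2109 → Aug 1, 2109: 31 days (July has 31).
Aug 1, 2109 → Aug 3, 2109: 2 days.
Total: 214 days.
214 mod 7 = 4, so Tuesday + 4 = Saturday.

Saturday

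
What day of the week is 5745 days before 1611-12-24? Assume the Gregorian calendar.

Dec 24, 1611 is a Saturday.
5745 mod 7 = 5, so 5745 days before a Saturday is Saturday − 5 = Monday.

Monday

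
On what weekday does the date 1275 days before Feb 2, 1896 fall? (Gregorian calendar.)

First find the weekday of Feb 2, 1896. Doomsday rule: the anchor day for the 1800s is Friday. For year 96: 96÷12 = 8 r 0, and 0÷4 = 0, so 8+0+0 = 8.
Friday + 8 ≡ Saturday — that's 1896's doomsday.
In February the doomsday date is Feb 29 (1896 is a leap year (divisible by 4)).
Feb 2 is 27 days before Feb 29; 27 mod 7 = 6, so Saturday − 6 = Sunday.
1275 mod 7 = 1, so 1275 days before a Sunday is Sunday − 1 = Saturday.

Saturday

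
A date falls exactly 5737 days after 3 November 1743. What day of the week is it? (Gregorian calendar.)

Nov 3, 1743 is a Sunday.
5737 mod 7 = 4, so 5737 days after a Sunday is Sunday + 4 = Thursday.

Thursday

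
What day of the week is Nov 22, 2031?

Saturday

Doomsday rule: the anchor day for the 2000s is Tuesday. For year 31: 31÷12 = 2 r 7, and 7÷4 = 1, so 2+7+1 = 10.
Tuesday + 10 ≡ Friday — that's 2031's doomsday.
In November the doomsday date is Nov 7.
Nov 22 is 15 days after Nov 7; 15 mod 7 = 1, so Friday + 1 = Saturday.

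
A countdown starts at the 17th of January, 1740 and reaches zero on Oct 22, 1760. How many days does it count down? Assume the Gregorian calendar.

Jan 17, 1740 → Jan 17, 1741: 366 days (Feb 29, 1740 is in that span).
Jan 17, 1741 → Jan 17, 1742: 365 days.
Jan 17, 1742 → Jan 17, 1743: 365 days.
Jan 17, 1743 → Jan 17, 1744: 365 days.
Jan 17, 1744 → Jan 17, 1745: 366 days (Feb 29, 1744 is in that span).
Jan 17, 1745 → Jan 17, 1746: 365 days.
Jan 17, 1746 → Jan 17, 1747: 365 days.
Jan 17, 1747 → Jan 17, 1748: 365 days.
Jan 17, 1748 → Jan 17, 1749: 366 days (Feb 29, 1748 is in that span).
Jan 17, 1749 → Jan 17, 1750: 365 days.
Jan 17, 1750 → Jan 17, 1751: 365 days.
Jan 17, 1751 → Jan 17, 1752: 365 days.
Jan 17, 1752 → Jan 17, 1753: 366 days (Feb 29, 1752 is in that span).
Jan 17, 1753 → Jan 17, 1754: 365 days.
Jan 17, 1754 → Jan 17, 1755: 365 days.
Jan 17, 1755 → Jan 17, 1756: 365 days.
Jan 17, 1756 → Jan 17, 1757: 366 days (Feb 29, 1756 is in that span).
Jan 17, 1757 → Jan 17, 1758: 365 days.
Jan 17, 1758 → Jan 17, 1759: 365 days.
Jan 17, 1759 → Jan 17, 1760: 365 days.
Jan 17, 1760 → Feb 17, 1760: 31 days (January has 31).
Feb 17, 1760 → Mar 17, 1760: 29 days (February has 29).
Mar 17, 1760 → Apr 17, 1760: 31 days (March has 31).
Apr 17, 1760 → May 17, 1760: 30 days (April has 30).
May 17, 1760 → Jun 17, 1760: 31 days (May has 31).
Jun 17, 1760 → Jul 17, 1760: 30 days (June has 30).
Jul 17, 1760 → Aug 17, 1760: 31 days (July has 31).
Aug 17, 1760 → Sep 17, 1760: 31 days (August has 31).
Sep 17, 1760 → Oct 17, 1760: 30 days (September has 30).
Oct 17, 1760 → Oct 22, 1760: 5 days.
Total: 7584 days.

7584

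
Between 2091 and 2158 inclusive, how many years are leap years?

16

Multiples of 4 in [2091,2158]: 17.
Of those, multiples of 100: 1 (not leap unless ÷400).
Multiples of 400: 0.
Leap years = 17 − 1 + 0 = 16.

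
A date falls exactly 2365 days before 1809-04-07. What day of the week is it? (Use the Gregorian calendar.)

First find the weekday of Apr 7, 1809. Doomsday rule: the anchor day for the 1800s is Friday. For year 09: 9÷12 = 0 r 9, and 9÷4 = 2, so 0+9+2 = 11.
Friday + 11 ≡ Tuesday — that's 1809's doomsday.
In April the doomsday date is Apr 4.
Apr 7 is 3 days after Apr 4; 3 mod 7 = 3, so Tuesday + 3 = Friday.
2365 mod 7 = 6, so 2365 days before a Friday is Friday − 6 = Saturday.

Saturday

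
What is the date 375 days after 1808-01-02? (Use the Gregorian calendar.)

Jan has 31 days: +30 → Feb 1, 1808 (345 left).
Feb has 29 days: +29 → Mar 1, 1808 (316 left).
Mar has 31 days: +31 → Apr 1, 1808 (285 left).
Apr has 30 days: +30 → May 1, 1808 (255 left).
May has 31 days: +31 → Jun 1, 1808 (224 left).
Jun has 30 days: +30 → Jul 1, 1808 (194 left).
Jul has 31 days: +31 → Aug 1, 1808 (163 left).
Aug has 31 days: +31 → Sep 1, 1808 (132 left).
Sep has 30 days: +30 → Oct 1, 1808 (102 left).
Oct has 31 days: +31 → Nov 1, 1808 (71 left).
Nov has 30 days: +30 → Dec 1, 1808 (41 left).
Dec has 31 days: +31 → Jan 1, 1809 (10 left).
+10 → Jan 11, 1809.

January 11, 1809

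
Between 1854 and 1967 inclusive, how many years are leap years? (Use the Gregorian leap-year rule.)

Multiples of 4 in [1854,1967]: 28.
Of those, multiples of 100: 1 (not leap unless ÷400).
Multiples of 400: 0.
Leap years = 28 − 1 + 0 = 27.

27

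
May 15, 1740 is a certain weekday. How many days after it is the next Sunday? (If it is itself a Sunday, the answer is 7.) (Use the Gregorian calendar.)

7

May 15, 1740 is a Sunday.
From Sunday to the next Sunday is 7 days.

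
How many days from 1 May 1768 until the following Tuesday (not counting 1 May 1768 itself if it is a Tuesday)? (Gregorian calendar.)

May 1, 1768 is a Sunday.
From Sunday to the next Tuesday is 2 days.

2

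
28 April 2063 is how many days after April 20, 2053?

3660

Apr 20, 2053 → Apr 20, 2054: 365 days.
Apr 20, 2054 → Apr 20, 2055: 365 days.
Apr 20, 2055 → Apr 20, 2056: 366 days (Feb 29, 2056 is in that span).
Apr 20, 2056 → Apr 20, 2057: 365 days.
Apr 20, 2057 → Apr 20, 2058: 365 days.
Apr 20, 2058 → Apr 20, 2059: 365 days.
Apr 20, 2059 → Apr 20, 2060: 366 days (Feb 29, 2060 is in that span).
Apr 20, 2060 → Apr 20, 2061: 365 days.
Apr 20, 2061 → Apr 20, 2062: 365 days.
Apr 20, 2062 → May 20, 2062: 30 days (April has 30).
May 20, 2062 → Jun 20, 2062: 31 days (May has 31).
Jun 20, 2062 → Jul 20, 2062: 30 days (June has 30).
Jul 20, 2062 → Aug 20, 2062: 31 days (July has 31).
Aug 20, 2062 → Sep 20, 2062: 31 days (August has 31).
Sep 20, 2062 → Oct 20, 2062: 30 days (September has 30).
Oct 20, 2062 → Nov 20, 2062: 31 days (October has 31).
Nov 20, 2062 → Dec 20, 2062: 30 days (November has 30).
Dec 20, 2062 → Jan 20, 2063: 31 days (December has 31).
Jan 20, 2063 → Feb 20, 2063: 31 days (January has 31).
Feb 20, 2063 → Mar 20, 2063: 28 days (February has 28).
Mar 20, 2063 → Apr 20, 2063: 31 days (March has 31).
Apr 20, 2063 → Apr 28, 2063: 8 days.
Total: 3660 days.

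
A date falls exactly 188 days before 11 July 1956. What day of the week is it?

First find the weekday of Jul 11, 1956. Doomsday rule: the anchor day for the 1900s is Wednesday. For year 56: 56÷12 = 4 r 8, and 8÷4 = 2, so 4+8+2 = 14.
Wednesday + 14 ≡ Wednesday — that's 1956's doomsday.
In July the doomsday date is Jul 11.
Jul 11 is the doomsday itself: Wednesday.
188 mod 7 = 6, so 188 days before a Wednesday is Wednesday − 6 = Thursday.

Thursday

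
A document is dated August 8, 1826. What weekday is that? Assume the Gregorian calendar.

Doomsday rule: the anchor day for the 1800s is Friday. For year 26: 26÷12 = 2 r 2, and 2÷4 = 0, so 2+2+0 = 4.
Friday + 4 ≡ Tuesday — that's 1826's doomsday.
In August the doomsday date is Aug 8.
Aug 8 is the doomsday itself: Tuesday.

Tuesday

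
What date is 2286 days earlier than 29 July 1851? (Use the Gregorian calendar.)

April 25, 1845

−365 (one year) → Jul 29, 1850 (1921 left).
−365 (one year) → Jul 29, 1849 (1556 left).
−365 (one year) → Jul 29, 1848 (1191 left).
−366 (one year; includes Feb 29, 1848) → Jul 29, 1847 (825 left).
−365 (one year) → Jul 29, 1846 (460 left).
−365 (one year) → Jul 29, 1845 (95 left).
−29 → Jun 30, 1845 (end of Jun, 30 days; 66 left).
−30 → May 31, 1845 (end of May, 31 days; 36 left).
−31 → Apr 30, 1845 (end of Apr, 30 days; 5 left).
−5 → Apr 25, 1845.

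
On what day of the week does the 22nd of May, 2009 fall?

Doomsday rule: the anchor day for the 2000s is Tuesday. For year 09: 9÷12 = 0 r 9, and 9÷4 = 2, so 0+9+2 = 11.
Tuesday + 11 ≡ Saturday — that's 2009's doomsday.
In May the doomsday date is May 9.
May 22 is 13 days after May 9; 13 mod 7 = 6, so Saturday + 6 = Friday.

Friday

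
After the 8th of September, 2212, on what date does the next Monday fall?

Sep 8, 2212 is a Tuesday.
From Tuesday to the next Monday is 6 days.
Sep 8, 2212 + 6 = Sep 14, 2212.

September 14, 2212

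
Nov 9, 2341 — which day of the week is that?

Doomsday rule: the anchor day for the 2300s is Wednesday. For year 41: 41÷12 = 3 r 5, and 5÷4 = 1, so 3+5+1 = 9.
Wednesday + 9 ≡ Friday — that's 2341's doomsday.
In November the doomsday date is Nov 7.
Nov 9 is 2 days after Nov 7; 2 mod 7 = 2, so Friday + 2 = Sunday.

Sunday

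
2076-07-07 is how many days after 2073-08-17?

1055

Aug 17, 2073 → Aug 17, 2074: 365 days.
Aug 17, 2074 → Aug 17, 2075: 365 days.
Aug 17, 2075 → Sep 17, 2075: 31 days (August has 31).
Sep 17, 2075 → Oct 17, 2075: 30 days (September has 30).
Oct 17, 2075 → Nov 17, 2075: 31 days (October has 31).
Nov 17, 2075 → Dec 17, 2075: 30 days (November has 30).
Dec 17, 2075 → Jan 17, 2076: 31 days (December has 31).
Jan 17, 2076 → Feb 17, 2076: 31 days (January has 31).
Feb 17, 2076 → Mar 17, 2076: 29 days (February has 29).
Mar 17, 2076 → Apr 17, 2076: 31 days (March has 31).
Apr 17, 2076 → May 17, 2076: 30 days (April has 30).
May 17, 2076 → Jun 17, 2076: 31 days (May has 31).
Jun 17, 2076 → Jul 7, 2076: 20 days.
Total: 1055 days.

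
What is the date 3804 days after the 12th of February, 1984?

+366 (one year; includes Feb 29, 1984) → Feb 12, 1985 (3438 left).
+365 (one year) → Feb 12, 1986 (3073 left).
+365 (one year) → Feb 12, 1987 (2708 left).
+365 (one year) → Feb 12, 1988 (2343 left).
+366 (one year; includes Feb 29, 1988) → Feb 12, 1989 (1977 left).
+365 (one year) → Feb 12, 1990 (1612 left).
+365 (one year) → Feb 12, 1991 (1247 left).
+365 (one year) → Feb 12, 1992 (882 left).
+366 (one year; includes Feb 29, 1992) → Feb 12, 1993 (516 left).
+365 (one year) → Feb 12, 1994 (151 left).
Feb has 28 days: +17 → Mar 1, 1994 (134 left).
Mar has 31 days: +31 → Apr 1, 1994 (103 left).
Apr has 30 days: +30 → May 1, 1994 (73 left).
May has 31 days: +31 → Jun 1, 1994 (42 left).
Jun has 30 days: +30 → Jul 1, 1994 (12 left).
+12 → Jul 13, 1994.

July 13, 1994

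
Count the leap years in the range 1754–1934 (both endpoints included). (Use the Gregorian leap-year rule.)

43

Multiples of 4 in [1754,1934]: 45.
Of those, multiples of 100: 2 (not leap unless ÷400).
Multiples of 400: 0.
Leap years = 45 − 2 + 0 = 43.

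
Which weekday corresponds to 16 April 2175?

Sunday

Doomsday rule: the anchor day for the 2100s is Sunday. For year 75: 75÷12 = 6 r 3, and 3÷4 = 0, so 6+3+0 = 9.
Sunday + 9 ≡ Tuesday — that's 2175's doomsday.
In April the doomsday date is Apr 4.
Apr 16 is 12 days after Apr 4; 12 mod 7 = 5, so Tuesday + 5 = Sunday.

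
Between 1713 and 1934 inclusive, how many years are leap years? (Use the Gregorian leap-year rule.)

Multiples of 4 in [1713,1934]: 55.
Of those, multiples of 100: 2 (not leap unless ÷400).
Multiples of 400: 0.
Leap years = 55 − 2 + 0 = 53.

53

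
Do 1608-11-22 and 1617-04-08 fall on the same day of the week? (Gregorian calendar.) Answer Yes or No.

Yes

From Nov 22, 1608 to Apr 8, 1617 is 3059 days.
3059 mod 7 = 0, so they are the same weekday.
(Nov 22, 1608 is a Saturday; Apr 8, 1617 is a Saturday.)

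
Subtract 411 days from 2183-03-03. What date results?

−365 (one year) → Mar 3, 2182 (46 left).
−3 → Feb 28, 2182 (end of Feb, 28 days; 43 left).
−28 → Jan 31, 2182 (end of Jan, 31 days; 15 left).
−15 → Jan 16, 2182.

January 16, 2182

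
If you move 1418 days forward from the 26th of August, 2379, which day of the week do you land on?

Thursday

Aug 26, 2379 is a Sunday.
1418 mod 7 = 4, so 1418 days after a Sunday is Sunday + 4 = Thursday.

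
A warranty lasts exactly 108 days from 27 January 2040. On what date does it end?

Jan has 31 days: +5 → Feb 1, 2040 (103 left).
Feb has 29 days: +29 → Mar 1, 2040 (74 left).
Mar has 31 days: +31 → Apr 1, 2040 (43 left).
Apr has 30 days: +30 → May 1, 2040 (13 left).
+13 → May 14, 2040.

May 14, 2040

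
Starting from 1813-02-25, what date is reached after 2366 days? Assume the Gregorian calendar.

+365 (one year) → Feb 25, 1814 (2001 left).
+365 (one year) → Feb 25, 1815 (1636 left).
+365 (one year) → Feb 25, 1816 (1271 left).
+366 (one year; includes Feb 29, 1816) → Feb 25, 1817 (905 left).
+365 (one year) → Feb 25, 1818 (540 left).
+365 (one year) → Feb 25, 1819 (175 left).
Feb has 28 days: +4 → Mar 1, 1819 (171 left).
Mar has 31 days: +31 → Apr 1, 1819 (140 left).
Apr has 30 days: +30 → May 1, 1819 (110 left).
May has 31 days: +31 → Jun 1, 1819 (79 left).
Jun has 30 days: +30 → Jul 1, 1819 (49 left).
Jul has 31 days: +31 → Aug 1, 1819 (18 left).
+18 → Aug 19, 1819.

August 19, 1819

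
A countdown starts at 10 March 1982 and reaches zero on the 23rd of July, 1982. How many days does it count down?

Mar 10, 1982 → Apr 10, 1982: 31 days (March has 31).
Apr 10, 1982 → May 10, 1982: 30 days (April has 30).
May 10, 1982 → Jun 10, 1982: 31 days (May has 31).
Jun 10, 1982 → Jul 10, 1982: 30 days (June has 30).
Jul 10, 1982 → Jul 23, 1982: 13 days.
Total: 135 days.

135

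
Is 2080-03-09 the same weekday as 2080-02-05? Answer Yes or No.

From Feb 5, 2080 to Mar 9, 2080 is 33 days.
33 mod 7 = 5, so they are different weekdays.
(Feb 5, 2080 is a Monday; Mar 9, 2080 is a Saturday.)

No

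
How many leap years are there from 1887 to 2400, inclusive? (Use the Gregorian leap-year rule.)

Multiples of 4 in [1887,2400]: 129.
Of those, multiples of 100: 6 (not leap unless ÷400).
Multiples of 400: 2.
Leap years = 129 − 6 + 2 = 125.

125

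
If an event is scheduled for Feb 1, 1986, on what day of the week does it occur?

Saturday

January 1, 1986 is a Wednesday.
Jan 1, 1986 → Feb 1, 1986: 31 days.
Total: 31 days.
31 mod 7 = 3, so Wednesday + 3 = Saturday.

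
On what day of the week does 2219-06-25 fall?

Doomsday rule: the anchor day for the 2200s is Friday. For year 19: 19÷12 = 1 r 7, and 7÷4 = 1, so 1+7+1 = 9.
Friday + 9 ≡ Sunday — that's 2219's doomsday.
In June the doomsday date is Jun 6.
Jun 25 is 19 days after Jun 6; 19 mod 7 = 5, so Sunday + 5 = Friday.

Friday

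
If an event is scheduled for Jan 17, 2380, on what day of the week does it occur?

Thursday

Doomsday rule: the anchor day for the 2300s is Wednesday. For year 80: 80÷12 = 6 r 8, and 8÷4 = 2, so 6+8+2 = 16.
Wednesday + 16 ≡ Friday — that's 2380's doomsday.
In January the doomsday date is Jan 4 (2380 is a leap year (divisible by 4)).
Jan 17 is 13 days after Jan 4; 13 mod 7 = 6, so Friday + 6 = Thursday.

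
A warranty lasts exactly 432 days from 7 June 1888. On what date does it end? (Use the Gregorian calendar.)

August 13, 1889

+365 (one year) → Jun 7, 1889 (67 left).
Jun has 30 days: +24 → Jul 1, 1889 (43 left).
Jul has 31 days: +31 → Aug 1, 1889 (12 left).
+12 → Aug 13, 1889.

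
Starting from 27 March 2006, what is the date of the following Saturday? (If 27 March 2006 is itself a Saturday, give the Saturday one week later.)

April 1, 2006

Mar 27, 2006 is a Monday.
From Monday to the next Saturday is 5 days.
Mar 27, 2006 + 5 = Apr 1, 2006.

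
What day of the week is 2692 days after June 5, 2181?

Jun 5, 2181 is a Tuesday.
2692 mod 7 = 4, so 2692 days after a Tuesday is Tuesday + 4 = Saturday.

Saturday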